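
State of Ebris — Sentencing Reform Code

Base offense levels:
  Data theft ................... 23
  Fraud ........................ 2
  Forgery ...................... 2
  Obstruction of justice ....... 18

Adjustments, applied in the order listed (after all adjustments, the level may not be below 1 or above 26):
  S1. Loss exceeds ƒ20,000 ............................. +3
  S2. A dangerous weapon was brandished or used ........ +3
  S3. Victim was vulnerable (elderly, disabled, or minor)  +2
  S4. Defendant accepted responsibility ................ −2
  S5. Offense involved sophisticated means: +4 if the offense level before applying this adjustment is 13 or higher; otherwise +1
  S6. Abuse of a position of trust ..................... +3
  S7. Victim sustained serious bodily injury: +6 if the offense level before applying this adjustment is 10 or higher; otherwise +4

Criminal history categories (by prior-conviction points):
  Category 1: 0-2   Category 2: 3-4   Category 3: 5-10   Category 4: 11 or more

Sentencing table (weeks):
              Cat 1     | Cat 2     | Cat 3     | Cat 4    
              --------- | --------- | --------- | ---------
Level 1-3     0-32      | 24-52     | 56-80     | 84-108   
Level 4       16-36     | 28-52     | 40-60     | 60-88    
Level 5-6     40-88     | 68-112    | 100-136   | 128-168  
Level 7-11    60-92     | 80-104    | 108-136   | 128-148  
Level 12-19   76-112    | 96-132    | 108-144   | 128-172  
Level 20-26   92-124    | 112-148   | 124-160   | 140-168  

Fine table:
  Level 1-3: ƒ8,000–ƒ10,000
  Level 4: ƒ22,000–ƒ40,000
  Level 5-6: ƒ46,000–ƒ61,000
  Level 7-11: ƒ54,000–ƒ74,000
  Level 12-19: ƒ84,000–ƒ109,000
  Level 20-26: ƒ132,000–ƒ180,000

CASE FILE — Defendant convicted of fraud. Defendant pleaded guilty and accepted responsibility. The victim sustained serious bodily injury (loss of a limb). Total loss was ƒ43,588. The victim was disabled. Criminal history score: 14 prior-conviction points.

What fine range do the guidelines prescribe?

ƒ54,000–ƒ74,000

Base offense level for fraud: 2.
S1 applies: 2 + 3 = 5.
S2 does not apply.
S3 applies: 5 + 2 = 7.
S4 applies: 7 − 2 = 5.
S5 does not apply.
S7 applies (level before this adjustment is 5 < 10, so +4): 5 + 4 = 9.
Final offense level: 9.
Level 9 falls in the 7-11 band.
Fine table: Level 7-11 → ƒ54,000–ƒ74,000.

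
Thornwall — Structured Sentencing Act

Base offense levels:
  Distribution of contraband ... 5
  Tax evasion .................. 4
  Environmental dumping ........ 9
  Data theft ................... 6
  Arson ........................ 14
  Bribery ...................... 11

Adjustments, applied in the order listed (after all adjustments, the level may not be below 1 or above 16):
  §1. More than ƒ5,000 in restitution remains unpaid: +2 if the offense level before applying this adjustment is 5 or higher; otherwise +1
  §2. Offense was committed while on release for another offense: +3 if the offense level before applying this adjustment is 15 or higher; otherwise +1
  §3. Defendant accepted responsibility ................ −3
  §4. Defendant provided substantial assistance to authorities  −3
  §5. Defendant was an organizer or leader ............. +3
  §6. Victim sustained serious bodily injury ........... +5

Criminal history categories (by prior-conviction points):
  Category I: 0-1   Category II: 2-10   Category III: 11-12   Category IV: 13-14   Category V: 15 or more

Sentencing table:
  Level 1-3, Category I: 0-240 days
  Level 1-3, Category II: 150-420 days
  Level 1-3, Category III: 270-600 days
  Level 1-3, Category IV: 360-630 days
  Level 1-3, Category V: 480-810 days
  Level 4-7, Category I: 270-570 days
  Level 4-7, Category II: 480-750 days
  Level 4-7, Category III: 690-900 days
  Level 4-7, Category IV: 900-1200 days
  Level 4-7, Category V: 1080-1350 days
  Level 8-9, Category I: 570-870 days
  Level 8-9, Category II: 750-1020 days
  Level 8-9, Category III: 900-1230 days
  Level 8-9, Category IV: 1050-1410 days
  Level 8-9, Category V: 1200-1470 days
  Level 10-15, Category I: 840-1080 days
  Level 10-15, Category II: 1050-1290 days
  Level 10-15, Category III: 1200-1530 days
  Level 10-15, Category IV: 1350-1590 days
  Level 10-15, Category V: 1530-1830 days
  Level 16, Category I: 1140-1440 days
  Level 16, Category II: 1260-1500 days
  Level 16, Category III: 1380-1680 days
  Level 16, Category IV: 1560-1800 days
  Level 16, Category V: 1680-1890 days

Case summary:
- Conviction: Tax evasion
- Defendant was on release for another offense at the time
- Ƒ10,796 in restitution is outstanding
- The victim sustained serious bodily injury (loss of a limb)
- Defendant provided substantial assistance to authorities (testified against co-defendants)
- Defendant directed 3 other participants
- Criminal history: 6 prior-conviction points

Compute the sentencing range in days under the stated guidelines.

1050-1290 days

Base offense level for tax evasion: 4.
§1 applies (level before this adjustment is 4 < 5, so +1): 4 + 1 = 5.
§2 applies (level before this adjustment is 5 < 15, so +1): 5 + 1 = 6.
§4 applies: 6 − 3 = 3.
§5 applies: 3 + 3 = 6.
§6 applies: 6 + 5 = 11.
Final offense level: 11.
Criminal history: 6 prior points → Category II (2-10).
Level 11 falls in the 10-15 band.
Grid: Level 10-15 × Category II = 1050-1290 days.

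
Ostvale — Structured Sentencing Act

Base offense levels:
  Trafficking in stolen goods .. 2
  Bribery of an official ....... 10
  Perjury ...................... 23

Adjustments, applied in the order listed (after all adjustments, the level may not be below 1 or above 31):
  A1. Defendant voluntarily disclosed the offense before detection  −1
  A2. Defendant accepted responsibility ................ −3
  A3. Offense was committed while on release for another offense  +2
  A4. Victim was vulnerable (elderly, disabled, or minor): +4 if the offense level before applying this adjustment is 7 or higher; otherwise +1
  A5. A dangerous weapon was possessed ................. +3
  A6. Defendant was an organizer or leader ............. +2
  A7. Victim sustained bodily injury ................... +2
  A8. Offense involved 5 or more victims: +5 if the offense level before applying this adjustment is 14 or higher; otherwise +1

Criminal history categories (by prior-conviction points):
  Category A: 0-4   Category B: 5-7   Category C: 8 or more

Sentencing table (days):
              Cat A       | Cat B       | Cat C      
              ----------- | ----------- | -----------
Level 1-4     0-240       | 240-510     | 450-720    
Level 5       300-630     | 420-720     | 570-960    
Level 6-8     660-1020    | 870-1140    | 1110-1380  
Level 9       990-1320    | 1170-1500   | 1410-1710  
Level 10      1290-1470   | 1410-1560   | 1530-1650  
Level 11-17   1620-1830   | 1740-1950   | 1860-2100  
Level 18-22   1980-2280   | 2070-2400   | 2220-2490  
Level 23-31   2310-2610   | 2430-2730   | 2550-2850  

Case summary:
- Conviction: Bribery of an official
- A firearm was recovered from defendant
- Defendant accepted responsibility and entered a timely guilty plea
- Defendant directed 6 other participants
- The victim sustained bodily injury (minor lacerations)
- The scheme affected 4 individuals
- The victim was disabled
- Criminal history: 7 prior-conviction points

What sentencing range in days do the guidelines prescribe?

2070-2400 days

Base offense level for bribery of an official: 10.
A1 does not apply.
A2 applies: 10 − 3 = 7.
A4 applies (level before this adjustment is 7 ≥ 7, so +4): 7 + 4 = 11.
A5 applies: 11 + 3 = 14.
A6 applies: 14 + 2 = 16.
A7 applies: 16 + 2 = 18.
A8 does not apply.
Final offense level: 18.
Criminal history: 7 prior points → Category B (5-7).
Level 18 falls in the 18-22 band.
Grid: Level 18-22 × Category B = 2070-2400 days.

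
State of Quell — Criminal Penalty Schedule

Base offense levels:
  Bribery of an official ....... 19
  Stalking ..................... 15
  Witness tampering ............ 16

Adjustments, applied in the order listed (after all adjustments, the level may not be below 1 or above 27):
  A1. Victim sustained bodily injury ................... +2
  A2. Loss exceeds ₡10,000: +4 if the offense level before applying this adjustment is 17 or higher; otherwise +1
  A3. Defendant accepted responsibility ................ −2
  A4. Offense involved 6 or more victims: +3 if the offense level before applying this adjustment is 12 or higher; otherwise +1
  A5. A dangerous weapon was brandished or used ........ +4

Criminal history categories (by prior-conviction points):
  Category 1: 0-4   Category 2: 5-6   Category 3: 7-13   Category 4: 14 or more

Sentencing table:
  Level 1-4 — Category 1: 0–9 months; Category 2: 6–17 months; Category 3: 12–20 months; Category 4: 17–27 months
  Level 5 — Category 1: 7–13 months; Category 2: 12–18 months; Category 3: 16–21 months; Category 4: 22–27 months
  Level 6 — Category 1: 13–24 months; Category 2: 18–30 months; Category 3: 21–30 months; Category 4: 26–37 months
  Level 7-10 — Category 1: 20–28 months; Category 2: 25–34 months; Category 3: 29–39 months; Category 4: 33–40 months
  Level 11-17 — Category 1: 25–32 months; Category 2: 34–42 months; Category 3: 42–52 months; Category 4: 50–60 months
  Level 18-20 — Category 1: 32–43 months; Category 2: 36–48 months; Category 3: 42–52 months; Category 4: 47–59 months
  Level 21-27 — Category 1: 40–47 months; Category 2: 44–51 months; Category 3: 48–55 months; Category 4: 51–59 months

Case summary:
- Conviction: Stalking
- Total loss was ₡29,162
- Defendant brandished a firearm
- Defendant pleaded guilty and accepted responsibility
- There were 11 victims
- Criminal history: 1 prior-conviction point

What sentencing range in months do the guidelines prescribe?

40-47 months

Base offense level for stalking: 15.
A2 applies (level before this adjustment is 15 < 17, so +1): 15 + 1 = 16.
A3 applies: 16 − 2 = 14.
A4 applies (level before this adjustment is 14 ≥ 12, so +3): 14 + 3 = 17.
A5 applies: 17 + 4 = 21.
Final offense level: 21.
Criminal history: 1 prior point → Category 1 (0-4).
Level 21 falls in the 21-27 band.
Grid: Level 21-27 × Category 1 = 40-47 months.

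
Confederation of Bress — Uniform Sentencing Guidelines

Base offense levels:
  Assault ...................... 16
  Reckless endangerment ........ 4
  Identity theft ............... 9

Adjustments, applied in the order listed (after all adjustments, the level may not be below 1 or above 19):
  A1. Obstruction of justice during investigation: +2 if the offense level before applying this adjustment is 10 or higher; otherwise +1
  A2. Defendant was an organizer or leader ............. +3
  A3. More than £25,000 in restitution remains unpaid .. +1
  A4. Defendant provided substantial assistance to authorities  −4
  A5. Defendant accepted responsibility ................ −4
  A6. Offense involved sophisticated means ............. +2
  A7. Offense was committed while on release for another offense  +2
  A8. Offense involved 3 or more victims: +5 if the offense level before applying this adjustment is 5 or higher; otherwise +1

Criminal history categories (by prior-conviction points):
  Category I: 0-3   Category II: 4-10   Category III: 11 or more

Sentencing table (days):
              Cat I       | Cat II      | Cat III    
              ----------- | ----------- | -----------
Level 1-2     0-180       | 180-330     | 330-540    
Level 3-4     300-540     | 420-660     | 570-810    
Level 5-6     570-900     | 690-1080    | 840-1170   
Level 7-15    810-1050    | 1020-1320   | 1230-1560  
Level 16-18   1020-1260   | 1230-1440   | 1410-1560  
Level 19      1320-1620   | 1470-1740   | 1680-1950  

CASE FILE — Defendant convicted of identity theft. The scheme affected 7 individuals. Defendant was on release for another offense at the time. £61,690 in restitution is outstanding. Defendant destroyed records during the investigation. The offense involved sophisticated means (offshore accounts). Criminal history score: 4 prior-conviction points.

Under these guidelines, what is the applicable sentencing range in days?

Base offense level for identity theft: 9.
A1 applies (level before this adjustment is 9 < 10, so +1): 9 + 1 = 10.
A3 applies: 10 + 1 = 11.
A5 does not apply.
A6 applies: 11 + 2 = 13.
A7 applies: 13 + 2 = 15.
A8 applies (level before this adjustment is 15 ≥ 5, so +5): 15 + 5 = 20.
Level 20 exceeds the maximum of 19; capped at 19.
Final offense level: 19.
Criminal history: 4 prior points → Category II (4-10).
Level 19 falls in the 19 band.
Grid: Level 19 × Category II = 1470-1740 days.

1470-1740 days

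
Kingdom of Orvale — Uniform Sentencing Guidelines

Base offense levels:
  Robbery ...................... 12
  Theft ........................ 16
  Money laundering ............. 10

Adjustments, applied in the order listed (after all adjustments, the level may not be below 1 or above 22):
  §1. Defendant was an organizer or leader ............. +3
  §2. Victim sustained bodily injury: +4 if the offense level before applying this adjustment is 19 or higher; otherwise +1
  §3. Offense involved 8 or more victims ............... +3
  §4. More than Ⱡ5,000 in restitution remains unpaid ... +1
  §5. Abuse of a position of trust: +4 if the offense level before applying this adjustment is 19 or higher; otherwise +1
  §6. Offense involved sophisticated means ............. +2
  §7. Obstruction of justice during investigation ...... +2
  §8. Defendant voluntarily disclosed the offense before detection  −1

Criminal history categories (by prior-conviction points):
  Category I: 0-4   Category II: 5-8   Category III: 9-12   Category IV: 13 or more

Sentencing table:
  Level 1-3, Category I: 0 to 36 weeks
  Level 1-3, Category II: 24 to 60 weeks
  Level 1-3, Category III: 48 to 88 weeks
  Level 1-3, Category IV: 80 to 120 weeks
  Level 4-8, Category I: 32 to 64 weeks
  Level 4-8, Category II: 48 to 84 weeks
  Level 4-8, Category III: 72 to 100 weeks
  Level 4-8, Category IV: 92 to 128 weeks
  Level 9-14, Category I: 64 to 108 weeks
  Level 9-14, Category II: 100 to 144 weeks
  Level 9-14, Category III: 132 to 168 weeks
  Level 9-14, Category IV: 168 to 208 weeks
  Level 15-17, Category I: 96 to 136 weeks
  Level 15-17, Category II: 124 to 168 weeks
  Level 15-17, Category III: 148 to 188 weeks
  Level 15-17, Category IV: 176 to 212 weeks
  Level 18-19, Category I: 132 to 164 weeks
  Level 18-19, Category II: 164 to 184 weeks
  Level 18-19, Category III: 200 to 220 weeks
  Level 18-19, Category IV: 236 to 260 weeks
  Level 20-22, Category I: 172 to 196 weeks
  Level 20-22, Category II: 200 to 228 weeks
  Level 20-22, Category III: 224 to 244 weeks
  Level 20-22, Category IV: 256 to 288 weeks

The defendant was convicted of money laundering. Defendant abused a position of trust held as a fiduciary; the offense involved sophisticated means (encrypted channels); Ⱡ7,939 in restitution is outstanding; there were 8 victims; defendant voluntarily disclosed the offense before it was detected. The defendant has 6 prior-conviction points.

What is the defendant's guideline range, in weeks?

Base offense level for money laundering: 10.
§1 does not apply.
§2 does not apply.
§3 applies: 10 + 3 = 13.
§4 applies: 13 + 1 = 14.
§5 applies (level before this adjustment is 14 < 19, so +1): 14 + 1 = 15.
§6 applies: 15 + 2 = 17.
§8 applies: 17 − 1 = 16.
Final offense level: 16.
Criminal history: 6 prior points → Category II (5-8).
Level 16 falls in the 15-17 band.
Grid: Level 15-17 × Category II = 124-168 weeks.

124-168 weeks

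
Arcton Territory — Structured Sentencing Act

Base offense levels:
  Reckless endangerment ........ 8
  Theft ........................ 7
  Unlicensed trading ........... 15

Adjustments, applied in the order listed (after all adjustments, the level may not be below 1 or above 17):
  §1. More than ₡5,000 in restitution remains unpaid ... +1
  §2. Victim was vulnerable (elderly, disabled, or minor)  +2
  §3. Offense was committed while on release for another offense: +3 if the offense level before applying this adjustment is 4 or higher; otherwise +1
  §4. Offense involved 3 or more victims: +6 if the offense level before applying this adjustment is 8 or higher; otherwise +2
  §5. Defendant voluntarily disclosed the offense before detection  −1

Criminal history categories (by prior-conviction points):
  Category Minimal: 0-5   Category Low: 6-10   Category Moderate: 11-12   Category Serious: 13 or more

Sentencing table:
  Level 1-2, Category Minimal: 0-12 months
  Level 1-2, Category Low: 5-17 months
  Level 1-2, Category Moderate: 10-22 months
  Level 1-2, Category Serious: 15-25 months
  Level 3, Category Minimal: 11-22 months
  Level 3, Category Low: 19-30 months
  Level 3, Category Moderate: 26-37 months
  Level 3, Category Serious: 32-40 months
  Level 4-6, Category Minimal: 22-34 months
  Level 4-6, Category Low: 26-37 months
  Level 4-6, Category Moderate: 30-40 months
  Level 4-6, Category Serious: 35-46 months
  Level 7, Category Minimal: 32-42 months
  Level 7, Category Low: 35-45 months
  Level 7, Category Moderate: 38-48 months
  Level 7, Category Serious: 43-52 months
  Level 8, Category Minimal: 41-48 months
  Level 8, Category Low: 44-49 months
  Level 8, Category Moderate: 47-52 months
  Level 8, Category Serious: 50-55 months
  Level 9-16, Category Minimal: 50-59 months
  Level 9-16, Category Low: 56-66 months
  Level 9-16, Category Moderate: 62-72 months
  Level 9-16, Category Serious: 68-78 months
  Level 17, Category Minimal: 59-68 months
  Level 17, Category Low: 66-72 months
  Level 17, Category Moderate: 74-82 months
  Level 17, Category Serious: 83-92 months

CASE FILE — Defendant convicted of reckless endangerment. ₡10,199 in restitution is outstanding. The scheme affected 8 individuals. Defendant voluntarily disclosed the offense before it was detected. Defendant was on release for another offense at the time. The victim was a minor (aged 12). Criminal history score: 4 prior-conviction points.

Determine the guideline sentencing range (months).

59-68 months

Base offense level for reckless endangerment: 8.
§1 applies: 8 + 1 = 9.
§2 applies: 9 + 2 = 11.
§3 applies (level before this adjustment is 11 ≥ 4, so +3): 11 + 3 = 14.
§4 applies (level before this adjustment is 14 ≥ 8, so +6): 14 + 6 = 20.
§5 applies: 20 − 1 = 19.
Level 19 exceeds the maximum of 17; capped at 17.
Final offense level: 17.
Criminal history: 4 prior points → Category Minimal (0-5).
Level 17 falls in the 17 band.
Grid: Level 17 × Category Minimal = 59-68 months.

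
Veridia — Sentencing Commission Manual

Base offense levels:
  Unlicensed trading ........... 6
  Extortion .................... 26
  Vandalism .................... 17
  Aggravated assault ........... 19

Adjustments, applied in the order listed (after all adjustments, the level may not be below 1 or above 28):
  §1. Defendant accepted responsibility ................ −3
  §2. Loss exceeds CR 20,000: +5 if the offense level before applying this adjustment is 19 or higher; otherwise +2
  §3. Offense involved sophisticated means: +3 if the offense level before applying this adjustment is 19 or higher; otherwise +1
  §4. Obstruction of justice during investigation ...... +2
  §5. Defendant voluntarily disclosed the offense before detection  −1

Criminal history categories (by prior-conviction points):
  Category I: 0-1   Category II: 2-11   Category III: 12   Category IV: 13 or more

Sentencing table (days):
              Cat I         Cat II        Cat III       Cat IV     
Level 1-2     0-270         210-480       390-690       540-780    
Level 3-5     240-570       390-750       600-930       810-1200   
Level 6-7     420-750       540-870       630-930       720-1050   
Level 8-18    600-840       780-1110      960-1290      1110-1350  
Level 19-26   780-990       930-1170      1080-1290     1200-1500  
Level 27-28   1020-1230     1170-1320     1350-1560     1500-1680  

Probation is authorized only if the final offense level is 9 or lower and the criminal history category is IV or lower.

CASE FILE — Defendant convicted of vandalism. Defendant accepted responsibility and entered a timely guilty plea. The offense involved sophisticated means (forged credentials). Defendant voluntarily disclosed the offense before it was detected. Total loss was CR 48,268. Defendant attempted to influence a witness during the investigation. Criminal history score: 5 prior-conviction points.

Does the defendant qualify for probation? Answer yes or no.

Base offense level for vandalism: 17.
§1 applies: 17 − 3 = 14.
§2 applies (level before this adjustment is 14 < 19, so +2): 14 + 2 = 16.
§3 applies (level before this adjustment is 16 < 19, so +1): 16 + 1 = 17.
§4 applies: 17 + 2 = 19.
§5 applies: 19 − 1 = 18.
Final offense level: 18.
Criminal history: 5 prior points → Category II (2-11).
Level 18 falls in the 8-18 band.
Grid: Level 8-18 × Category II = 780-1110 days.
Probation check: level 18 > 9 and category II ≤ IV → not eligible.

No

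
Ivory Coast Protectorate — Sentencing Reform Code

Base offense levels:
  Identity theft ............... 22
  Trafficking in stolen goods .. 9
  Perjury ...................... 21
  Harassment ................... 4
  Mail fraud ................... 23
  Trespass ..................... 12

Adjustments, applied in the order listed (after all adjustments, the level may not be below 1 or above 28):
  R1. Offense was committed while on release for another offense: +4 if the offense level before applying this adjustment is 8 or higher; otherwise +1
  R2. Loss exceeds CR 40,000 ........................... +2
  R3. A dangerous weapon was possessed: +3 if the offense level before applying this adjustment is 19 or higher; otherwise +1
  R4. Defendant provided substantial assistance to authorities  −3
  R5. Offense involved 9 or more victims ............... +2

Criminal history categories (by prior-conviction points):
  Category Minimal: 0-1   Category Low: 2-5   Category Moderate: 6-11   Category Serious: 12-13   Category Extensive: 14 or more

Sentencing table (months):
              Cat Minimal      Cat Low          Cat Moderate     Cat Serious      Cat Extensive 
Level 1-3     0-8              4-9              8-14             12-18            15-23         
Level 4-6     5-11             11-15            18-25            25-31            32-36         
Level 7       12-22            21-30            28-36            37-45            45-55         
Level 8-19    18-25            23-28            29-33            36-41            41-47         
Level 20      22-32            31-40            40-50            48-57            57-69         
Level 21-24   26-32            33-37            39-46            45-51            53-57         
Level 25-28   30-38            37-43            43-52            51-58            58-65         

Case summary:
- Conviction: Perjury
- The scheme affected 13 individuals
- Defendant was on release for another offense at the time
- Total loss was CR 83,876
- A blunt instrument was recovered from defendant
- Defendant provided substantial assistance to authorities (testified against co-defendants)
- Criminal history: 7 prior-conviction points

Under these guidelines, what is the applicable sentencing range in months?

43-52 months

Base offense level for perjury: 21.
R1 applies (level before this adjustment is 21 ≥ 8, so +4): 21 + 4 = 25.
R2 applies: 25 + 2 = 27.
R3 applies (level before this adjustment is 27 ≥ 19, so +3): 27 + 3 = 30.
R4 applies: 30 − 3 = 27.
R5 applies: 27 + 2 = 29.
Level 29 exceeds the maximum of 28; capped at 28.
Final offense level: 28.
Criminal history: 7 prior points → Category Moderate (6-11).
Level 28 falls in the 25-28 band.
Grid: Level 25-28 × Category Moderate = 43-52 months.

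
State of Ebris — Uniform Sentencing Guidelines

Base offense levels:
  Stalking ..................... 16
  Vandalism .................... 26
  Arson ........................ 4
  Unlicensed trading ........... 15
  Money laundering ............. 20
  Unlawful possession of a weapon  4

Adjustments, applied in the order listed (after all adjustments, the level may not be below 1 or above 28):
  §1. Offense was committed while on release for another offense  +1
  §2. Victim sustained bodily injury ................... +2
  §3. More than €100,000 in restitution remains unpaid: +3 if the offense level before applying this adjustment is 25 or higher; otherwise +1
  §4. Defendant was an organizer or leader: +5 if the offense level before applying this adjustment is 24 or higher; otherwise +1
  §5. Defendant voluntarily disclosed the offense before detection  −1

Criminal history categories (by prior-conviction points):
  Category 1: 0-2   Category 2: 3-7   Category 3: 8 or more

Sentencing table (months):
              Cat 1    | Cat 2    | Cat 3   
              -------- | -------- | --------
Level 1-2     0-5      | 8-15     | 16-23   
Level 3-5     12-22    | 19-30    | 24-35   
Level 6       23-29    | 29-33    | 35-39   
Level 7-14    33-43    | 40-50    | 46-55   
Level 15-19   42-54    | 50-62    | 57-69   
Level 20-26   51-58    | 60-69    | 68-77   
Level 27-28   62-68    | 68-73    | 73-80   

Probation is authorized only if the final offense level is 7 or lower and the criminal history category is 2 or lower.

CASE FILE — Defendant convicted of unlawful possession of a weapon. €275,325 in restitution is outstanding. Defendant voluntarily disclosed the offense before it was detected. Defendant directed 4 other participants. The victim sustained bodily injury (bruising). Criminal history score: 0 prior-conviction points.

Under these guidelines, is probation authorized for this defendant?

Base offense level for unlawful possession of a weapon: 4.
§1 does not apply.
§2 applies: 4 + 2 = 6.
§3 applies (level before this adjustment is 6 < 25, so +1): 6 + 1 = 7.
§4 applies (level before this adjustment is 7 < 24, so +1): 7 + 1 = 8.
§5 applies: 8 − 1 = 7.
Final offense level: 7.
Criminal history: 0 prior points → Category 1 (0-2).
Level 7 falls in the 7-14 band.
Grid: Level 7-14 × Category 1 = 33-43 months.
Probation check: level 7 ≤ 7 and category 1 ≤ 2 → eligible.

Yes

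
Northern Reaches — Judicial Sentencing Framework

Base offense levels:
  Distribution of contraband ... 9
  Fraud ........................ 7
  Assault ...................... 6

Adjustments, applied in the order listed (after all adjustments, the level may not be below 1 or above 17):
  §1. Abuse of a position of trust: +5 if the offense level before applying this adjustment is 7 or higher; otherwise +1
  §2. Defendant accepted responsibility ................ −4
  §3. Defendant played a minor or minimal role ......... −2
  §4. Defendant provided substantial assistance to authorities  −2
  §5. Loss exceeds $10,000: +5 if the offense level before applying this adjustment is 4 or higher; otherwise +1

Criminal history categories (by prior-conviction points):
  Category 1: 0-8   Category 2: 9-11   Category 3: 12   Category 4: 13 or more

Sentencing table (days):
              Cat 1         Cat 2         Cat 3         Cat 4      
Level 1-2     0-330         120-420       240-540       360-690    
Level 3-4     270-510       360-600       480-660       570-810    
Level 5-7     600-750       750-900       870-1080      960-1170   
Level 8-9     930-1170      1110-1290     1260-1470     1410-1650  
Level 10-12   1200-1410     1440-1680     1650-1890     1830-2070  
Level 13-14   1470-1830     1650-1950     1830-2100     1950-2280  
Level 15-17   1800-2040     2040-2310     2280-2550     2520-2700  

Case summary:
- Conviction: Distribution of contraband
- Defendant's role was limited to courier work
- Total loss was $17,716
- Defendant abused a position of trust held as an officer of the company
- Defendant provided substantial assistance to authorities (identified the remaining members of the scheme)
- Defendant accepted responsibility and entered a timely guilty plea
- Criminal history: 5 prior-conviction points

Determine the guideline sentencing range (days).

Base offense level for distribution of contraband: 9.
§1 applies (level before this adjustment is 9 ≥ 7, so +5): 9 + 5 = 14.
§2 applies: 14 − 4 = 10.
§3 applies: 10 − 2 = 8.
§4 applies: 8 − 2 = 6.
§5 applies (level before this adjustment is 6 ≥ 4, so +5): 6 + 5 = 11.
Final offense level: 11.
Criminal history: 5 prior points → Category 1 (0-8).
Level 11 falls in the 10-12 band.
Grid: Level 10-12 × Category 1 = 1200-1410 days.

1200-1410 days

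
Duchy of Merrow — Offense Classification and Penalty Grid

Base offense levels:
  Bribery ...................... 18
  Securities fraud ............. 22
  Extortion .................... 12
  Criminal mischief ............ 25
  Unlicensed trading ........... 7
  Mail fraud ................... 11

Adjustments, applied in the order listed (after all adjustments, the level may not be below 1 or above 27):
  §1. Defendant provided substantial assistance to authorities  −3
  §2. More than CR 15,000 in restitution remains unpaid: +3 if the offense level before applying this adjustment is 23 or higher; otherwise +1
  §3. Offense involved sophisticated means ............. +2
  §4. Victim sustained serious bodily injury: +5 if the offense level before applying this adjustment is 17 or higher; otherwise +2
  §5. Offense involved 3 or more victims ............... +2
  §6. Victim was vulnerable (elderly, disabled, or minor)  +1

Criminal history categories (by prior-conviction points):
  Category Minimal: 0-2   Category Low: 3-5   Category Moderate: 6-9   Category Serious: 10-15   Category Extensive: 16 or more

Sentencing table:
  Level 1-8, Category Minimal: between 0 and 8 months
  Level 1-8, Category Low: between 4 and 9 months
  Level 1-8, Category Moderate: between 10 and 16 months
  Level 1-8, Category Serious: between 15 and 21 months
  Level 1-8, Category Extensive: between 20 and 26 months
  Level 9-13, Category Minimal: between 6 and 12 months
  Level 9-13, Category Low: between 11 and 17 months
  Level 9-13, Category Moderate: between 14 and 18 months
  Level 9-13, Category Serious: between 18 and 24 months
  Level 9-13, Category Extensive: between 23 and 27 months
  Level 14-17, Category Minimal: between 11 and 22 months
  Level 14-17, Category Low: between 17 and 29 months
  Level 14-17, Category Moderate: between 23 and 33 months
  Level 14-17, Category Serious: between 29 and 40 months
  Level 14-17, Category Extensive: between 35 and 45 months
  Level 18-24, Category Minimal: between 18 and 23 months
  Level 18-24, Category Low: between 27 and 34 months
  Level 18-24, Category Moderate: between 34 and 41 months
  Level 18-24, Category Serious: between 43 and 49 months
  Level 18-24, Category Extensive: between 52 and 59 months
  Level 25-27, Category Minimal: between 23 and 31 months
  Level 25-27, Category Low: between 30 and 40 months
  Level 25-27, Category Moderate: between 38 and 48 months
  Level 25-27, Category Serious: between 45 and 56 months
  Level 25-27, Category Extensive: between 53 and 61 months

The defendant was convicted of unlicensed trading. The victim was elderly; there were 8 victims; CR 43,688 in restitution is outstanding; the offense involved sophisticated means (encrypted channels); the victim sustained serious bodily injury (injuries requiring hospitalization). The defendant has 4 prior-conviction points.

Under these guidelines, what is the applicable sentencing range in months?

17-29 months

Base offense level for unlicensed trading: 7.
§2 applies (level before this adjustment is 7 < 23, so +1): 7 + 1 = 8.
§3 applies: 8 + 2 = 10.
§4 applies (level before this adjustment is 10 < 17, so +2): 10 + 2 = 12.
§5 applies: 12 + 2 = 14.
§6 applies: 14 + 1 = 15.
Final offense level: 15.
Criminal history: 4 prior points → Category Low (3-5).
Level 15 falls in the 14-17 band.
Grid: Level 14-17 × Category Low = 17-29 months.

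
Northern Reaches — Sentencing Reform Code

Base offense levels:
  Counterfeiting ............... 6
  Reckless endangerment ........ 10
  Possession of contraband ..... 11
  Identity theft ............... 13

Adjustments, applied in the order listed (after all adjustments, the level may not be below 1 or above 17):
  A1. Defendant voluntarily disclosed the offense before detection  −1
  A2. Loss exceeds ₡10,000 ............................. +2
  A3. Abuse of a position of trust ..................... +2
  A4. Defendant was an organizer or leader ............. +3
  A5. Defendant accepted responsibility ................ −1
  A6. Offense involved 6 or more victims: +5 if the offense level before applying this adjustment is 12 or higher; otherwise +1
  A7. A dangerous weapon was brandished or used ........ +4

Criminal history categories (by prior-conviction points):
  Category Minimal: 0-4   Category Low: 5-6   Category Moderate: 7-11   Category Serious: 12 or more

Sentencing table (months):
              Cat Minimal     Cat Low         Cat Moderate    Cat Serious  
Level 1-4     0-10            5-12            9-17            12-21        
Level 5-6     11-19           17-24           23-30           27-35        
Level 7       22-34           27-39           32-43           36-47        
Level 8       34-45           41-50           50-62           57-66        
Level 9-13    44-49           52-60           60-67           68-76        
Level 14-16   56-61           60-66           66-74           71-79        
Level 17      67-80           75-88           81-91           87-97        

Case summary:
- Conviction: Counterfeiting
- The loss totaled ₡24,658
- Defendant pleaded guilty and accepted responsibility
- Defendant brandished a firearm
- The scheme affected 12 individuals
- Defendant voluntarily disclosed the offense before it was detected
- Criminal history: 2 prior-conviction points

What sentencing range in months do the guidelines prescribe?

Base offense level for counterfeiting: 6.
A1 applies: 6 − 1 = 5.
A2 applies: 5 + 2 = 7.
A4 does not apply.
A5 applies: 7 − 1 = 6.
A6 applies (level before this adjustment is 6 < 12, so +1): 6 + 1 = 7.
A7 applies: 7 + 4 = 11.
Final offense level: 11.
Criminal history: 2 prior points → Category Minimal (0-4).
Level 11 falls in the 9-13 band.
Grid: Level 9-13 × Category Minimal = 44-49 months.

44-49 months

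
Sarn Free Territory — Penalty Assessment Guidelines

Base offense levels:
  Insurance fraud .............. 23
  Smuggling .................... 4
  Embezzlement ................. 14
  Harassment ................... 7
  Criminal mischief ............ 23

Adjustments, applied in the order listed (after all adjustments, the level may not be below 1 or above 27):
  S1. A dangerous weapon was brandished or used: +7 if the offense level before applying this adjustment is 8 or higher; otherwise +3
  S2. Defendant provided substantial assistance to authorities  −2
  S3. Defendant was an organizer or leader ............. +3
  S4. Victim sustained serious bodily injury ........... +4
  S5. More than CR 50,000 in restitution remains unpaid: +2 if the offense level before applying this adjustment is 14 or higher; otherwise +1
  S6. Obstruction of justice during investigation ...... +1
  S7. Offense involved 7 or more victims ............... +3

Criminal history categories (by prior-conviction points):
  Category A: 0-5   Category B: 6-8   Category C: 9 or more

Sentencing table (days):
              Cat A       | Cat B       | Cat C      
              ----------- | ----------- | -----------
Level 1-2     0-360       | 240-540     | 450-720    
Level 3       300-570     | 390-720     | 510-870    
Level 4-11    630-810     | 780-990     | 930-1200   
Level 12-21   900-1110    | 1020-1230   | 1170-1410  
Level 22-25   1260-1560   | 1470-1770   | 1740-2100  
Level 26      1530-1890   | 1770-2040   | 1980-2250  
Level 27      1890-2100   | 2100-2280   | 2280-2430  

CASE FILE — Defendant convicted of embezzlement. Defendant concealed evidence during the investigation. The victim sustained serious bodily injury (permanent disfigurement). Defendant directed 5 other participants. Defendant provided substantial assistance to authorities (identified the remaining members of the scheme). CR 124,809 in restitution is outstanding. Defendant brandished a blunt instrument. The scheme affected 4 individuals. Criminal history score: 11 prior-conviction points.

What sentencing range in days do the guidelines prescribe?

2280-2430 days

Base offense level for embezzlement: 14.
S1 applies (level before this adjustment is 14 ≥ 8, so +7): 14 + 7 = 21.
S2 applies: 21 − 2 = 19.
S3 applies: 19 + 3 = 22.
S4 applies: 22 + 4 = 26.
S5 applies (level before this adjustment is 26 ≥ 14, so +2): 26 + 2 = 28.
S6 applies: 28 + 1 = 29.
Level 29 exceeds the maximum of 27; capped at 27.
Final offense level: 27.
Criminal history: 11 prior points → Category C (9+).
Level 27 falls in the 27 band.
Grid: Level 27 × Category C = 2280-2430 days.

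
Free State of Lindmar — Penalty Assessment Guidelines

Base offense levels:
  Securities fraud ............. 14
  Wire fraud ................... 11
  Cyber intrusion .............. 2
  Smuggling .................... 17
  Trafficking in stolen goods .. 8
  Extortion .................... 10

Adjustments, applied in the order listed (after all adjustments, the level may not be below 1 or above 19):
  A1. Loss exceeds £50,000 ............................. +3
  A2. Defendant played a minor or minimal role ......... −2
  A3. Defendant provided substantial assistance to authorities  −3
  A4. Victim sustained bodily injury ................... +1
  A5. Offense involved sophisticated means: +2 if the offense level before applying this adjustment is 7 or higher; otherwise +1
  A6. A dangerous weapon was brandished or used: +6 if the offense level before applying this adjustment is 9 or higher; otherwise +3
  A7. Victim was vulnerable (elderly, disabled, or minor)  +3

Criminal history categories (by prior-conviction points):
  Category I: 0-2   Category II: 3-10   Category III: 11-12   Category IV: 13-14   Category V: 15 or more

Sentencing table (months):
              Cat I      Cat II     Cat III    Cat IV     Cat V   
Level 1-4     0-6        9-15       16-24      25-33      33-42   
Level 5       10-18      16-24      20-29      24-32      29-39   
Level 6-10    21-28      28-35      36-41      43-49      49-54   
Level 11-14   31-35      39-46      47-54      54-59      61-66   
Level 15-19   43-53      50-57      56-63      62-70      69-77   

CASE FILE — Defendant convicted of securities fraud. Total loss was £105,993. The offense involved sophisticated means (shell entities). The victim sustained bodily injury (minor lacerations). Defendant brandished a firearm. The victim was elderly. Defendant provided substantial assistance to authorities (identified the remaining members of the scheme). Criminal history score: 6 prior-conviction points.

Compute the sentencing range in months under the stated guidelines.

50-57 months

Base offense level for securities fraud: 14.
A1 applies: 14 + 3 = 17.
A3 applies: 17 − 3 = 14.
A4 applies: 14 + 1 = 15.
A5 applies (level before this adjustment is 15 ≥ 7, so +2): 15 + 2 = 17.
A6 applies (level before this adjustment is 17 ≥ 9, so +6): 17 + 6 = 23.
A7 applies: 23 + 3 = 26.
Level 26 exceeds the maximum of 19; capped at 19.
Final offense level: 19.
Criminal history: 6 prior points → Category II (3-10).
Level 19 falls in the 15-19 band.
Grid: Level 15-19 × Category II = 50-57 months.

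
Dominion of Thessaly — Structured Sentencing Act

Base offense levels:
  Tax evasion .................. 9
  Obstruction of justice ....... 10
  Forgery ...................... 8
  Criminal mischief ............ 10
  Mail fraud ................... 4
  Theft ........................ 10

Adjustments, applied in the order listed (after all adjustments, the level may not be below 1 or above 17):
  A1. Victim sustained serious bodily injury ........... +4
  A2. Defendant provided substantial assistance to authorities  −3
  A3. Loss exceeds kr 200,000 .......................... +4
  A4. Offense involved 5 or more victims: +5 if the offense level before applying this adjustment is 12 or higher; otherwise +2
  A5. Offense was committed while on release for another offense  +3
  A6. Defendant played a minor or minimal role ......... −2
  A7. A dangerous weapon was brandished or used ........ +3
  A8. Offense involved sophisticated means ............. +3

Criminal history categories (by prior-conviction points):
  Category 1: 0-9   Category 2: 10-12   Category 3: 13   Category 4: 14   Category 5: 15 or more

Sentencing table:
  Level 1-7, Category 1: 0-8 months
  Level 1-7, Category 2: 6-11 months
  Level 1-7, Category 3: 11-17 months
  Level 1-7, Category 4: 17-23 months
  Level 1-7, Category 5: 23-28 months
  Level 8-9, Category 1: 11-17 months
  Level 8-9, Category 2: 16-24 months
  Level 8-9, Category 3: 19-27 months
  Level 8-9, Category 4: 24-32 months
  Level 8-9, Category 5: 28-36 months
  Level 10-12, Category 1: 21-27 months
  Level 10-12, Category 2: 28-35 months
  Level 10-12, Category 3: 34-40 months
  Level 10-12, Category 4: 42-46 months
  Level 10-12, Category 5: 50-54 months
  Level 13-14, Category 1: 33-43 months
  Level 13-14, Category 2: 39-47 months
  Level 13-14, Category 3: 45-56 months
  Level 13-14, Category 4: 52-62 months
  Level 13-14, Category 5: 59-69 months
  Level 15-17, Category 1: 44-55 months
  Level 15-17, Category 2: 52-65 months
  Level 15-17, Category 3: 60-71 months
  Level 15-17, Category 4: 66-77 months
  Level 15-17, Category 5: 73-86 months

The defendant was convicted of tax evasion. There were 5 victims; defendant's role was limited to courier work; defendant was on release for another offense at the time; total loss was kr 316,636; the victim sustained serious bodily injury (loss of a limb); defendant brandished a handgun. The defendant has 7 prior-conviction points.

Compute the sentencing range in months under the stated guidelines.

Base offense level for tax evasion: 9.
A1 applies: 9 + 4 = 13.
A2 does not apply.
A3 applies: 13 + 4 = 17.
A4 applies (level before this adjustment is 17 ≥ 12, so +5): 17 + 5 = 22.
A5 applies: 22 + 3 = 25.
A6 applies: 25 − 2 = 23.
A7 applies: 23 + 3 = 26.
Level 26 exceeds the maximum of 17; capped at 17.
Final offense level: 17.
Criminal history: 7 prior points → Category 1 (0-9).
Level 17 falls in the 15-17 band.
Grid: Level 15-17 × Category 1 = 44-55 months.

44-55 months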